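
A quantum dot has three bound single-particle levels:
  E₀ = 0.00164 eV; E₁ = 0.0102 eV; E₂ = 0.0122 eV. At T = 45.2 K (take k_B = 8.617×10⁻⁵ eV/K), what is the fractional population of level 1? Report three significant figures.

k_BT = 8.617×10⁻⁵ × 45.2 K = 0.0038949 eV.
Eᵢ/kT = 0.42106, 2.6188, 3.1323.
Z = Σ e^(−Eᵢ/kT) = e^(−0.42106) + e^(−2.6188) + e^(−3.1323) = 0.65635 + 0.072890 + 0.043617 = 0.77286.
P₁ = e^(−E₁/kT) / Z = 0.072890/0.77286 = 0.0943.

0.0943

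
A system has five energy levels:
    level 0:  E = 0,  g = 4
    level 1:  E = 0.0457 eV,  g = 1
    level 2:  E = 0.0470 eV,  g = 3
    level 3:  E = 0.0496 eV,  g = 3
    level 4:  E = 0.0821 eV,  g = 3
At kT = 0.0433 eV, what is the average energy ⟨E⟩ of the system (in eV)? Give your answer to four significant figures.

0.02185 eV

Eᵢ/kT = 0, 1.05543, 1.08545, 1.14550, 1.89607.
Z = Σ gᵢe^(−Eᵢ/kT) = 4·e^(−0) + 1·e^(−1.05543) + 3·e^(−1.08545) + 3·e^(−1.14550) + 3·e^(−1.89607) = 4.00000 + 0.348043 + 1.01325 + 0.954195 + 0.450473 = 6.76596.
⟨E⟩ = Σ Eᵢ gᵢe^(−Eᵢ/kT) / Z = (0·4.00000 + 0.0457·0.348043 + 0.0470·1.01325 + 0.0496·0.954195 + 0.0821·0.450473) / 6.76596 = 0.02185 eV.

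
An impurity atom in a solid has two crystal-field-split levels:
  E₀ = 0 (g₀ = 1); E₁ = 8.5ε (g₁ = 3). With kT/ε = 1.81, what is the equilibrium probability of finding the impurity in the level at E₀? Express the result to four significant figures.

0.9733

Eᵢ/kT = 0, 4.69613.
Z = Σ gᵢe^(−Eᵢ/kT) = 1·e^(−0) + 3·e^(−4.69613) = 1.00000 + 0.0273916 = 1.02739.
P₀ = g₀ e^(−E₀/kT) / Z = 1.00000/1.02739 = 0.9733.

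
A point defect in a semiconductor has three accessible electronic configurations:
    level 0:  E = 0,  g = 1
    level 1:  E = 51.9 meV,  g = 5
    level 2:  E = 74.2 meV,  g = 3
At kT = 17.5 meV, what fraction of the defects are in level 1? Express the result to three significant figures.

0.198

Eᵢ/kT = 0, 2.9657, 4.2400.
Z = Σ gᵢe^(−Eᵢ/kT) = 1·e^(−0) + 5·e^(−2.9657) + 3·e^(−4.2400) = 1.0000 + 0.25762 + 0.043223 = 1.3008.
P₁ = g₁ e^(−E₁/kT) / Z = 0.25762/1.3008 = 0.198.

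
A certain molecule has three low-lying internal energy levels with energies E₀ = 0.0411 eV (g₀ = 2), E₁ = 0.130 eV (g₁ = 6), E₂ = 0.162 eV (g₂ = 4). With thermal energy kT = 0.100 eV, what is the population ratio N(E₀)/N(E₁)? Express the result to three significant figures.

0.811

n₀/n₁ = (g₀/g₁) exp[−(E₀−E₁)/kT] = (2/6) × exp(−(-0.0889 eV)/(0.100 eV)) = (2/6) × exp(0.88900) = 0.811.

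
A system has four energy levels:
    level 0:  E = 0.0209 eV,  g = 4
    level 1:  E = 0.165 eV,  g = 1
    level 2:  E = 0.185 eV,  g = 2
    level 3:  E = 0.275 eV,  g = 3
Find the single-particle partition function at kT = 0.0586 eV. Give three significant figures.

Z = 2.97

Eᵢ/kT = 0.35666, 2.8157, 3.1570, 4.6928.
Z = Σ gᵢe^(−Eᵢ/kT) = 4·e^(−0.35666) + 1·e^(−2.8157) + 2·e^(−3.1570) + 3·e^(−4.6928) = 2.8000 + 0.059863 + 0.085106 + 0.027483 = 2.9725.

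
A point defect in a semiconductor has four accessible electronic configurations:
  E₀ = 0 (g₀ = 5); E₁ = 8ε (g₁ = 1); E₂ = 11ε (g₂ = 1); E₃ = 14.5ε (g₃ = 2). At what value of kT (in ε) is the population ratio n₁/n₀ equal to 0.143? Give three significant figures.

23.8 ε

n₁/n₀ = (g₁/g₀) exp[−(E₁−E₀)/kT] = 0.143.
⇒ (E₁−E₀)/kT = ln((1/5)/0.143) = ln(1.3986) = 0.33547.
kT = 8ε / 0.33547 = 23.8 ε.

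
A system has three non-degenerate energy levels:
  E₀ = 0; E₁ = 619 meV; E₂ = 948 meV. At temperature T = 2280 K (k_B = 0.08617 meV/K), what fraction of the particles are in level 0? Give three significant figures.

k_BT = 0.08617 × 2280 K = 196.47 meV.
Eᵢ/kT = 0, 3.1506, 4.8252.
Z = Σ e^(−Eᵢ/kT) = e^(−0) + e^(−3.1506) + e^(−4.8252) = 1.0000 + 0.042826 + 0.0080249 = 1.0509.
P₀ = e^(−E₀/kT) / Z = 1.0000/1.0509 = 0.952.

0.952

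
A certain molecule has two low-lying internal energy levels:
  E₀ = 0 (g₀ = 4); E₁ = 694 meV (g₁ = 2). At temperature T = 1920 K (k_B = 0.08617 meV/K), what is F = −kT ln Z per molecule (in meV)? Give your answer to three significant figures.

-231 meV

k_BT = 0.08617 × 1920 K = 165.45 meV.
Eᵢ/kT = 0, 4.1946.
Z = Σ gᵢe^(−Eᵢ/kT) = 4·e^(−0) + 2·e^(−4.1946) = 4.0000 + 0.030154 = 4.0302.
F = −kT ln Z = −165.45 × ln(4.0302) = −165.45 × 1.3938 = -231 meV.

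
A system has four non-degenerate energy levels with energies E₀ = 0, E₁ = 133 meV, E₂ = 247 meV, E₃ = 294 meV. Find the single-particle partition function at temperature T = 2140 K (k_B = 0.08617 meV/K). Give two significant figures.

k_BT = 0.08617 × 2140 K = 184.4 meV.
Eᵢ/kT = 0, 0.7213, 1.339, 1.594.
Z = Σ e^(−Eᵢ/kT) = e^(−0) + e^(−0.7213) + e^(−1.339) + e^(−1.594) = 1.000 + 0.4861 + 0.2621 + 0.2031 = 1.951.

Z = 2.0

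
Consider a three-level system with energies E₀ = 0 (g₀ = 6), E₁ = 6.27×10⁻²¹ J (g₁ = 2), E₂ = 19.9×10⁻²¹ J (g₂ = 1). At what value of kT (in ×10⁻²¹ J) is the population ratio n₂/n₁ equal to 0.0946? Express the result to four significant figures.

n₂/n₁ = (g₂/g₁) exp[−(E₂−E₁)/kT] = 0.0946.
⇒ (E₂−E₁)/kT = ln((1/2)/0.0946) = ln(5.28541) = 1.66495.
kT = 13.63 ×10⁻²¹ J / 1.66495 = 8.186 ×10⁻²¹ J.

8.186 ×10⁻²¹ J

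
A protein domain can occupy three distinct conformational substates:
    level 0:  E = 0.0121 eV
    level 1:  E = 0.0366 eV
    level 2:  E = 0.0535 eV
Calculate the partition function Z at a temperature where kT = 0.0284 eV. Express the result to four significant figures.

Z = 1.081

Eᵢ/kT = 0.426056, 1.28873, 1.88380.
Z = Σ e^(−Eᵢ/kT) = e^(−0.426056) + e^(−1.28873) + e^(−1.88380) = 0.653080 + 0.275621 + 0.152011 = 1.08071.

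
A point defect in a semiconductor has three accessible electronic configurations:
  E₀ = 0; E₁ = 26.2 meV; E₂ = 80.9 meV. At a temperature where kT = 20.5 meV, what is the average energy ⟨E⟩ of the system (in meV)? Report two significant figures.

Eᵢ/kT = 0, 1.278, 3.946.
Z = Σ e^(−Eᵢ/kT) = e^(−0) + e^(−1.278) + e^(−3.946) = 1.000 + 0.2786 + 0.01933 = 1.298.
⟨E⟩ = Σ Eᵢ e^(−Eᵢ/kT) / Z = (0·1.000 + 26.2·0.2786 + 80.9·0.01933) / 1.298 = 6.8 meV.

6.8 meV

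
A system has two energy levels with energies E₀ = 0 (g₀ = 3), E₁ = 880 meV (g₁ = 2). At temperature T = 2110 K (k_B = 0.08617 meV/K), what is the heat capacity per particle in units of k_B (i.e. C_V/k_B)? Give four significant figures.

k_BT = 0.08617 × 2110 K = 181.819 meV.
Eᵢ/kT = 0, 4.83998.
Z = Σ gᵢe^(−Eᵢ/kT) = 3·e^(−0) + 2·e^(−4.83998) = 3.00000 + 0.0158144 = 3.01581.
⟨E⟩ = 4.61457 meV, ⟨E²⟩ = 4060.82 meV².
C_V/k_B = (⟨E²⟩ − ⟨E⟩²)/(kT)² = (4060.82 − 21.2943)/33058.1 = 0.1222.

0.1222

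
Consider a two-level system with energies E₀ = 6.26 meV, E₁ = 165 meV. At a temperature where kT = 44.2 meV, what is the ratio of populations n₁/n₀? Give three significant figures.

n₁/n₀ = exp[−(E₁−E₀)/kT] = exp(−(158.74 meV)/(44.2 meV)) = exp(-3.5914) = 0.0276.

0.0276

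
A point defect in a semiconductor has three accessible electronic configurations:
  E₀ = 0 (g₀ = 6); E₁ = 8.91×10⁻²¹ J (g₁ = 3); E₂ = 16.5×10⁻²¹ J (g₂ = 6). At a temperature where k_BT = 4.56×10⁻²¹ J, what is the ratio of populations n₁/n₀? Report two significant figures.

0.071

n₁/n₀ = (g₁/g₀) exp[−(E₁−E₀)/kT] = (3/6) × exp(−(8.91 ×10⁻²¹ J)/(4.56 ×10⁻²¹ J)) = (3/6) × exp(-1.954) = 0.071.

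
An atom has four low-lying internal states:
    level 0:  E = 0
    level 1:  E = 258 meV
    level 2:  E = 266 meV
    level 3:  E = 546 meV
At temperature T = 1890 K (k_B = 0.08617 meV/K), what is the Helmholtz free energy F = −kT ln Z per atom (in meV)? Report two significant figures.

-59 meV

k_BT = 0.08617 × 1890 K = 162.9 meV.
Eᵢ/kT = 0, 1.584, 1.633, 3.352.
Z = Σ e^(−Eᵢ/kT) = e^(−0) + e^(−1.584) + e^(−1.633) + e^(−3.352) = 1.000 + 0.2052 + 0.1953 + 0.03501 = 1.436.
F = −kT ln Z = −162.9 × ln(1.436) = −162.9 × 0.3619 = -59 meV.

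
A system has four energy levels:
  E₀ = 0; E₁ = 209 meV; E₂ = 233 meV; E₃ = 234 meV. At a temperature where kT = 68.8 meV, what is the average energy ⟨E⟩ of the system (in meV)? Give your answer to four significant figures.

23.05 meV

Eᵢ/kT = 0, 3.03779, 3.38663, 3.40116.
Z = Σ e^(−Eᵢ/kT) = e^(−0) + e^(−3.03779) + e^(−3.38663) + e^(−3.40116) = 1.00000 + 0.0479407 + 0.0338225 + 0.0333346 = 1.11510.
⟨E⟩ = Σ Eᵢ e^(−Eᵢ/kT) / Z = (0·1.00000 + 209·0.0479407 + 233·0.0338225 + 234·0.0333346) / 1.11510 = 23.05 meV.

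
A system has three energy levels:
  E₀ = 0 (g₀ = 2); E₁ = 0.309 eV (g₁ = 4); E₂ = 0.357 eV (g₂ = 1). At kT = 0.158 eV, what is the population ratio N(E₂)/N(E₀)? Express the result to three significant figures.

0.0522

n₂/n₀ = (g₂/g₀) exp[−(E₂−E₀)/kT] = (1/2) × exp(−(0.357 eV)/(0.158 eV)) = (1/2) × exp(-2.2595) = 0.0522.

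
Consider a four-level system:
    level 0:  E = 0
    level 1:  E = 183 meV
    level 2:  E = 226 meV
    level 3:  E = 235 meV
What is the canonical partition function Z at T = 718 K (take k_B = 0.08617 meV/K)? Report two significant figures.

k_BT = 0.08617 × 718 K = 61.87 meV.
Eᵢ/kT = 0, 2.958, 3.653, 3.798.
Z = Σ e^(−Eᵢ/kT) = e^(−0) + e^(−2.958) + e^(−3.653) + e^(−3.798) = 1.000 + 0.05192 + 0.02591 + 0.02242 = 1.100.

Z = 1.1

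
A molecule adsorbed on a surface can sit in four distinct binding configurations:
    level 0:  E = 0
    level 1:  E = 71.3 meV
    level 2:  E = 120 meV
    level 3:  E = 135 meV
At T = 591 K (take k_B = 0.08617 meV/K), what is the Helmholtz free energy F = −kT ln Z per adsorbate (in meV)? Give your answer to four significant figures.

-17.57 meV

k_BT = 0.08617 × 591 K = 50.9265 meV.
Eᵢ/kT = 0, 1.40006, 2.35634, 2.65088.
Z = Σ e^(−Eᵢ/kT) = e^(−0) + e^(−1.40006) + e^(−2.35634) + e^(−2.65088) = 1.00000 + 0.246582 + 0.0947664 + 0.0705891 = 1.41194.
F = −kT ln Z = −50.9265 × ln(1.41194) = −50.9265 × 0.344965 = -17.57 meV.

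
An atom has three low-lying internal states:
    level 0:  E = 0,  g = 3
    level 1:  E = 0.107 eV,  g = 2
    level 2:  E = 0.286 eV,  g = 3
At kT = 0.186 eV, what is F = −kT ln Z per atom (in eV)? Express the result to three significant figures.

Eᵢ/kT = 0, 0.57527, 1.5376.
Z = Σ gᵢe^(−Eᵢ/kT) = 3·e^(−0) + 2·e^(−0.57527) + 3·e^(−1.5376) = 3.0000 + 1.1251 + 0.64469 = 4.7698.
F = −kT ln Z = −0.186 × ln(4.7698) = −0.186 × 1.5623 = -0.291 eV.

-0.291 eV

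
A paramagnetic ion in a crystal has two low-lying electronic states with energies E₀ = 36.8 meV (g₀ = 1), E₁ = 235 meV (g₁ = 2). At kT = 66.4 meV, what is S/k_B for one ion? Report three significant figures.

Eᵢ/kT = 0.55422, 3.5392.
Z = Σ gᵢe^(−Eᵢ/kT) = 1·e^(−0.55422) + 2·e^(−3.5392) = 0.57452 + 0.058073 = 0.63259.
⟨E⟩ = Σ EᵢPᵢ = 54.995 meV.
S/k_B = ln Z + ⟨E⟩/kT = ln(0.63259) + 54.995/66.4 = -0.45793 + 0.82824 = 0.370.

0.370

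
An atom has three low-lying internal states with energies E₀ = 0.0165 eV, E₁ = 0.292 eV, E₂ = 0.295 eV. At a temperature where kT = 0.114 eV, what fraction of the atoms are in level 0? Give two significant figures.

0.85

Eᵢ/kT = 0.1447, 2.561, 2.588.
Z = Σ e^(−Eᵢ/kT) = e^(−0.1447) + e^(−2.561) + e^(−2.588) = 0.8653 + 0.07723 + 0.07517 = 1.018.
P₀ = e^(−E₀/kT) / Z = 0.8653/1.018 = 0.85.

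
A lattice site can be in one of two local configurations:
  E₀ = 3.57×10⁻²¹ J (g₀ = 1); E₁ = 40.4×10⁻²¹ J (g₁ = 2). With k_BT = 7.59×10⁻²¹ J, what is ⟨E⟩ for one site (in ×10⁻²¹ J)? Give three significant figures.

4.14 ×10⁻²¹ J

Eᵢ/kT = 0.47036, 5.3228.
Z = Σ gᵢe^(−Eᵢ/kT) = 1·e^(−0.47036) + 2·e^(−5.3228) = 0.62478 + 0.0097581 = 0.63454.
⟨E⟩ = Σ Eᵢ gᵢe^(−Eᵢ/kT) / Z = (3.57·0.62478 + 40.4·0.0097581) / 0.63454 = 4.14 ×10⁻²¹ J.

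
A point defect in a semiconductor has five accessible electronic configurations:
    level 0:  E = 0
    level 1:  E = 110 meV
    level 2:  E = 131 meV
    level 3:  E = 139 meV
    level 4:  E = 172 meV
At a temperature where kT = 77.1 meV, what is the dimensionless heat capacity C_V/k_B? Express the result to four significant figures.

0.7383

Eᵢ/kT = 0, 1.42672, 1.69909, 1.80285, 2.23087.
Z = Σ e^(−Eᵢ/kT) = e^(−0) + e^(−1.42672) + e^(−1.69909) + e^(−1.80285) + e^(−2.23087) = 1.00000 + 0.240095 + 0.182850 + 0.164828 + 0.107435 = 1.69521.
⟨E⟩ = 54.1253 meV, ⟨E²⟩ = 7318.29 meV².
C_V/k_B = (⟨E²⟩ − ⟨E⟩²)/(kT)² = (7318.29 − 2929.55)/5944.41 = 0.7383.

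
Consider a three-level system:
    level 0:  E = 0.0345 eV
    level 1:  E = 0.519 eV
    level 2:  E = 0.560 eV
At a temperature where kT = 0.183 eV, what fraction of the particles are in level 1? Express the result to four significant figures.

Eᵢ/kT = 0.188525, 2.83607, 3.06011.
Z = Σ e^(−Eᵢ/kT) = e^(−0.188525) + e^(−2.83607) + e^(−3.06011) = 0.828180 + 0.0586557 + 0.0468825 = 0.933718.
P₁ = e^(−E₁/kT) / Z = 0.0586557/0.933718 = 0.06282.

0.06282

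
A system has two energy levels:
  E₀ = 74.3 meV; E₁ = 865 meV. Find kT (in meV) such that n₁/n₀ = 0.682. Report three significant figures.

n₁/n₀ = exp[−(E₁−E₀)/kT] = 0.682.
⇒ (E₁−E₀)/kT = ln(1/0.682) = ln(1.4663) = 0.38274.
kT = 790.7 meV / 0.38274 = 2070 meV.

2070 meV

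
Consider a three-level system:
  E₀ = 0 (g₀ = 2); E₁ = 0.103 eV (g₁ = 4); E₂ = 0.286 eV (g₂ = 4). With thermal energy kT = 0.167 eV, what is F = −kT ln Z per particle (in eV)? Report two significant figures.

Eᵢ/kT = 0, 0.6168, 1.713.
Z = Σ gᵢe^(−Eᵢ/kT) = 2·e^(−0) + 4·e^(−0.6168) + 4·e^(−1.713) = 2.000 + 2.159 + 0.7213 = 4.880.
F = −kT ln Z = −0.167 × ln(4.880) = −0.167 × 1.585 = -0.26 eV.

-0.26 eV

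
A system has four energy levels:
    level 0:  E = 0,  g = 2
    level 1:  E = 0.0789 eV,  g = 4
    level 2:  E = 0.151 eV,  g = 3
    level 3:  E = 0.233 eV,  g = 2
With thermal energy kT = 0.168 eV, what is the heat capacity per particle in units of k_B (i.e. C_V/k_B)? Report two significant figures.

0.17

Eᵢ/kT = 0, 0.4696, 0.8988, 1.387.
Z = Σ gᵢe^(−Eᵢ/kT) = 2·e^(−0) + 4·e^(−0.4696) + 3·e^(−0.8988) + 2·e^(−1.387) = 2.000 + 2.501 + 1.221 + 0.4996 = 6.222.
⟨E⟩ = 0.08006 eV, ⟨E²⟩ = 0.01134 eV².
C_V/k_B = (⟨E²⟩ − ⟨E⟩²)/(kT)² = (0.01134 − 0.006410)/0.02822 = 0.17.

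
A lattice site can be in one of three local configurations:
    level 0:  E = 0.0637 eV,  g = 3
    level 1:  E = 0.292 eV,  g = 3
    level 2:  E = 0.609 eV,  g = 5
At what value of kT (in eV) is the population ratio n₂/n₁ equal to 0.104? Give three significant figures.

n₂/n₁ = (g₂/g₁) exp[−(E₂−E₁)/kT] = 0.104.
⇒ (E₂−E₁)/kT = ln((5/3)/0.104) = ln(16.026) = 2.7742.
kT = 0.317 eV / 2.7742 = 0.114 eV.

0.114 eV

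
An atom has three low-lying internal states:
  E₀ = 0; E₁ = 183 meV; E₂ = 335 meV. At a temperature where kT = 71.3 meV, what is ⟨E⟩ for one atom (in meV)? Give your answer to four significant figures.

Eᵢ/kT = 0, 2.56662, 4.69846.
Z = Σ e^(−Eᵢ/kT) = e^(−0) + e^(−2.56662) + e^(−4.69846) = 1.00000 + 0.0767947 + 0.00910929 = 1.08590.
⟨E⟩ = Σ Eᵢ e^(−Eᵢ/kT) / Z = (0·1.00000 + 183·0.0767947 + 335·0.00910929) / 1.08590 = 15.75 meV.

15.75 meV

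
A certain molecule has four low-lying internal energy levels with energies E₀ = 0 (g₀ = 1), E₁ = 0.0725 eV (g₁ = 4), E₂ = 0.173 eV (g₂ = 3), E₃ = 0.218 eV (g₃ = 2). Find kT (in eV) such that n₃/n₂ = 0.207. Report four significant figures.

n₃/n₂ = (g₃/g₂) exp[−(E₃−E₂)/kT] = 0.207.
⇒ (E₃−E₂)/kT = ln((2/3)/0.207) = ln(3.22061) = 1.16957.
kT = 0.045 eV / 1.16957 = 0.03848 eV.

0.03848 eV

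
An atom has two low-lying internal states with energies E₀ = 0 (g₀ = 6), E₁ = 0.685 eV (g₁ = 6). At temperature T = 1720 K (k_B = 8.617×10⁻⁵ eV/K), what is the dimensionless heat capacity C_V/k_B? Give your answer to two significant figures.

0.21

k_BT = 8.617×10⁻⁵ × 1720 K = 0.1482 eV.
Eᵢ/kT = 0, 4.622.
Z = Σ gᵢe^(−Eᵢ/kT) = 6·e^(−0) + 6·e^(−4.622) = 6.000 + 0.05900 = 6.059.
⟨E⟩ = 0.006670 eV, ⟨E²⟩ = 0.004569 eV².
C_V/k_B = (⟨E²⟩ − ⟨E⟩²)/(kT)² = (0.004569 − 0.00004449)/0.02196 = 0.21.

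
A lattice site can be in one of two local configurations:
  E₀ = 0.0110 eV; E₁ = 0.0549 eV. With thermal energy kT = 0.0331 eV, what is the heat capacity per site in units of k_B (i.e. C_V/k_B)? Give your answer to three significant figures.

Eᵢ/kT = 0.33233, 1.6586.
Z = Σ e^(−Eᵢ/kT) = e^(−0.33233) + e^(−1.6586) = 0.71725 + 0.19041 = 0.90766.
⟨E⟩ = 0.020209 eV, ⟨E²⟩ = 0.00072790 eV².
C_V/k_B = (⟨E²⟩ − ⟨E⟩²)/(kT)² = (0.00072790 − 0.00040840)/0.0010956 = 0.292.

0.292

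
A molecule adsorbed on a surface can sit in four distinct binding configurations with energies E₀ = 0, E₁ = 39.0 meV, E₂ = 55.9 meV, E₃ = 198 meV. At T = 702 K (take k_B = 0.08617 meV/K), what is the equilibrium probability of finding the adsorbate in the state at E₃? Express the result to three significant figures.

0.0193

k_BT = 0.08617 × 702 K = 60.491 meV.
Eᵢ/kT = 0, 0.64472, 0.92410, 3.2732.
Z = Σ e^(−Eᵢ/kT) = e^(−0) + e^(−0.64472) + e^(−0.92410) + e^(−3.2732) = 1.0000 + 0.52481 + 0.39689 + 0.037885 = 1.9596.
P₃ = e^(−E₃/kT) / Z = 0.037885/1.9596 = 0.0193.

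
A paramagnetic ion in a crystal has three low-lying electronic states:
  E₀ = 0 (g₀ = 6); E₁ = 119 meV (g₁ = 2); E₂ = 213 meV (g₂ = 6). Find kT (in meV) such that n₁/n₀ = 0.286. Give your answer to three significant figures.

777 meV

n₁/n₀ = (g₁/g₀) exp[−(E₁−E₀)/kT] = 0.286.
⇒ (E₁−E₀)/kT = ln((2/6)/0.286) = ln(1.1655) = 0.15315.
kT = 119 meV / 0.15315 = 777 meV.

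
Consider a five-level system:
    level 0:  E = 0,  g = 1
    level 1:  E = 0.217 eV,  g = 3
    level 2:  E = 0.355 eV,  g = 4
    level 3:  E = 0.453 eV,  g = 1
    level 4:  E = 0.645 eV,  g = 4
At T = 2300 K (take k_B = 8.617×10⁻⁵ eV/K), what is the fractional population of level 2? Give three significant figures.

0.228

k_BT = 8.617×10⁻⁵ × 2300 K = 0.19819 eV.
Eᵢ/kT = 0, 1.0949, 1.7912, 2.2857, 3.2545.
Z = Σ gᵢe^(−Eᵢ/kT) = 1·e^(−0) + 3·e^(−1.0949) + 4·e^(−1.7912) + 1·e^(−2.2857) + 4·e^(−3.2545) = 1.0000 + 1.0037 + 0.66704 + 0.10170 + 0.15440 = 2.9268.
P₂ = g₂ e^(−E₂/kT) / Z = 0.66704/2.9268 = 0.228.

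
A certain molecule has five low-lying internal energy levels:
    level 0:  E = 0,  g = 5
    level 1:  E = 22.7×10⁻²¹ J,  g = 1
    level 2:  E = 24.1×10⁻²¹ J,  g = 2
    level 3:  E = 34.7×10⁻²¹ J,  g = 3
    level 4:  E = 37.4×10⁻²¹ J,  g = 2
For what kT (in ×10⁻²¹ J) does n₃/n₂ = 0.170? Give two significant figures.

4.9 ×10⁻²¹ J

n₃/n₂ = (g₃/g₂) exp[−(E₃−E₂)/kT] = 0.170.
⇒ (E₃−E₂)/kT = ln((3/2)/0.170) = ln(8.824) = 2.177.
kT = 10.6 ×10⁻²¹ J / 2.177 = 4.9 ×10⁻²¹ J.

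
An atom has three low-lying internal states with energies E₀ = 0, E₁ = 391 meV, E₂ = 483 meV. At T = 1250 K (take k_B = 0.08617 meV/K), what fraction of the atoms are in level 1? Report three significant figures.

k_BT = 0.08617 × 1250 K = 107.71 meV.
Eᵢ/kT = 0, 3.6301, 4.4843.
Z = Σ e^(−Eᵢ/kT) = e^(−0) + e^(−3.6301) + e^(−4.4843) = 1.0000 + 0.026514 + 0.011285 = 1.0378.
P₁ = e^(−E₁/kT) / Z = 0.026514/1.0378 = 0.0255.

0.0255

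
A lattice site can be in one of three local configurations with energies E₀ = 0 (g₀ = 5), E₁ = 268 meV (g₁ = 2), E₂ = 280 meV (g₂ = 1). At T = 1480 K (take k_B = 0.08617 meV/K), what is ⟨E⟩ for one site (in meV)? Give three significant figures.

k_BT = 0.08617 × 1480 K = 127.53 meV.
Eᵢ/kT = 0, 2.1015, 2.1956.
Z = Σ gᵢe^(−Eᵢ/kT) = 5·e^(−0) + 2·e^(−2.1015) + 1·e^(−2.1956) = 5.0000 + 0.24455 + 0.11129 = 5.3558.
⟨E⟩ = Σ Eᵢ gᵢe^(−Eᵢ/kT) / Z = (0·5.0000 + 268·0.24455 + 280·0.11129) / 5.3558 = 18.1 meV.

18.1 meV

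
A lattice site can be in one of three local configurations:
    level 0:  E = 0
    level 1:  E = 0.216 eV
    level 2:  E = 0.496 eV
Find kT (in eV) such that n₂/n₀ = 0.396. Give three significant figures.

n₂/n₀ = exp[−(E₂−E₀)/kT] = 0.396.
⇒ (E₂−E₀)/kT = ln(1/0.396) = ln(2.5253) = 0.92636.
kT = 0.496 eV / 0.92636 = 0.535 eV.

0.535 eV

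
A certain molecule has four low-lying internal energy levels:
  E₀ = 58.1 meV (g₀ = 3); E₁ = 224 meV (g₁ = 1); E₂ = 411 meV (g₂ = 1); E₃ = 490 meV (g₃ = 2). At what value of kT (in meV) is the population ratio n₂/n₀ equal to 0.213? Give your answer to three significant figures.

n₂/n₀ = (g₂/g₀) exp[−(E₂−E₀)/kT] = 0.213.
⇒ (E₂−E₀)/kT = ln((1/3)/0.213) = ln(1.5649) = 0.44782.
kT = 352.9 meV / 0.44782 = 788 meV.

788 meV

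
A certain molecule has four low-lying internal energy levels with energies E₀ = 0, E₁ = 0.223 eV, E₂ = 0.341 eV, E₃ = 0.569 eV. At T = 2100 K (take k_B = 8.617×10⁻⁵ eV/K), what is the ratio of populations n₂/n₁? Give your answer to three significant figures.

k_BT = 8.617×10⁻⁵ × 2100 K = 0.18096 eV.
n₂/n₁ = exp[−(E₂−E₁)/kT] = exp(−(0.118 eV)/(0.18096 eV)) = exp(-0.65208) = 0.521.

0.521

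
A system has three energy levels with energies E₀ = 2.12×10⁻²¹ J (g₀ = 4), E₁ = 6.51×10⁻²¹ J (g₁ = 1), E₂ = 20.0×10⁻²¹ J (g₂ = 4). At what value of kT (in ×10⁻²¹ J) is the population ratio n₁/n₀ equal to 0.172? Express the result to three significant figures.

11.7 ×10⁻²¹ J

n₁/n₀ = (g₁/g₀) exp[−(E₁−E₀)/kT] = 0.172.
⇒ (E₁−E₀)/kT = ln((1/4)/0.172) = ln(1.4535) = 0.37397.
kT = 4.39 ×10⁻²¹ J / 0.37397 = 11.7 ×10⁻²¹ J.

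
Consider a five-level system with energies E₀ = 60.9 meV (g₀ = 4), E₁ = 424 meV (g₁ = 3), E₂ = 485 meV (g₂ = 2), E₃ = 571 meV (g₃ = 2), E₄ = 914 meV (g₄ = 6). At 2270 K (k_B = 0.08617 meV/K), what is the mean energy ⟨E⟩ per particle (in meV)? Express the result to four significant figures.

143.7 meV

k_BT = 0.08617 × 2270 K = 195.606 meV.
Eᵢ/kT = 0.311340, 2.16762, 2.47947, 2.91913, 4.67266.
Z = Σ gᵢe^(−Eᵢ/kT) = 4·e^(−0.311340) + 3·e^(−2.16762) + 2·e^(−2.47947) + 2·e^(−2.91913) + 6·e^(−4.67266) = 2.92986 + 0.343349 + 0.167575 + 0.107961 + 0.0560842 = 3.60483.
⟨E⟩ = Σ Eᵢ gᵢe^(−Eᵢ/kT) / Z = (60.9·2.92986 + 424·0.343349 + 485·0.167575 + 571·0.107961 + 914·0.0560842) / 3.60483 = 143.7 meV.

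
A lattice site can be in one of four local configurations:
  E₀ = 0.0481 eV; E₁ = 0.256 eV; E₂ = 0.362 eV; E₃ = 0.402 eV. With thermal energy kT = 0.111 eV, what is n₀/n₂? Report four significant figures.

n₀/n₂ = exp[−(E₀−E₂)/kT] = exp(−(-0.3139 eV)/(0.111 eV)) = exp(2.82793) = 16.91.

16.91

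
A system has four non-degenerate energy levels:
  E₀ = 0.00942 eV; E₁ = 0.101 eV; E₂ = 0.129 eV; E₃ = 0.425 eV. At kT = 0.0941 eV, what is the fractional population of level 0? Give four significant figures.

0.5986

Eᵢ/kT = 0.100106, 1.07333, 1.37088, 4.51647.
Z = Σ e^(−Eᵢ/kT) = e^(−0.100106) + e^(−1.07333) + e^(−1.37088) + e^(−4.51647) = 0.904742 + 0.341868 + 0.253883 + 0.0109275 = 1.51142.
P₀ = e^(−E₀/kT) / Z = 0.904742/1.51142 = 0.5986.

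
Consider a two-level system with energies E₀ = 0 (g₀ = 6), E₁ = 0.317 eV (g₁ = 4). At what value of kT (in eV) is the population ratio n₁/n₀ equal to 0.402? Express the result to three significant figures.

0.627 eV

n₁/n₀ = (g₁/g₀) exp[−(E₁−E₀)/kT] = 0.402.
⇒ (E₁−E₀)/kT = ln((4/6)/0.402) = ln(1.6584) = 0.50585.
kT = 0.317 eV / 0.50585 = 0.627 eV.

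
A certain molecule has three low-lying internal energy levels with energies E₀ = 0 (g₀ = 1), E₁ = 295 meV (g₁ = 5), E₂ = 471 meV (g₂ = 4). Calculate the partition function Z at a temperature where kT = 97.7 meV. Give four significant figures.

Z = 1.276

Eᵢ/kT = 0, 3.01945, 4.82088.
Z = Σ gᵢe^(−Eᵢ/kT) = 1·e^(−0) + 5·e^(−3.01945) + 4·e^(−4.82088) = 1.00000 + 0.244140 + 0.0322388 = 1.27638.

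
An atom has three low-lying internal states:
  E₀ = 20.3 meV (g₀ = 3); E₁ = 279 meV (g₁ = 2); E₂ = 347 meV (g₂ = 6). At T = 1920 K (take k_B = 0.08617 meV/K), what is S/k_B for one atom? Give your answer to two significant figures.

k_BT = 0.08617 × 1920 K = 165.4 meV.
Eᵢ/kT = 0.1227, 1.687, 2.098.
Z = Σ gᵢe^(−Eᵢ/kT) = 3·e^(−0.1227) + 2·e^(−1.687) + 6·e^(−2.098) = 2.654 + 0.3701 + 0.7362 = 3.760.
⟨E⟩ = Σ EᵢPᵢ = 109.7 meV.
S/k_B = ln Z + ⟨E⟩/kT = ln(3.760) + 109.7/165.4 = 1.324 + 0.6632 = 2.0.

2.0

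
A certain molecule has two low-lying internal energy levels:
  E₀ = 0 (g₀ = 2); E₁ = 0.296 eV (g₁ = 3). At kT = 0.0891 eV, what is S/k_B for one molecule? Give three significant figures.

Eᵢ/kT = 0, 3.3221.
Z = Σ gᵢe^(−Eᵢ/kT) = 2·e^(−0) + 3·e^(−3.3221) = 2.0000 + 0.10823 = 2.1082.
⟨E⟩ = Σ EᵢPᵢ = 0.015196 eV.
S/k_B = ln Z + ⟨E⟩/kT = ln(2.1082) + 0.015196/0.0891 = 0.74583 + 0.17055 = 0.916.

0.916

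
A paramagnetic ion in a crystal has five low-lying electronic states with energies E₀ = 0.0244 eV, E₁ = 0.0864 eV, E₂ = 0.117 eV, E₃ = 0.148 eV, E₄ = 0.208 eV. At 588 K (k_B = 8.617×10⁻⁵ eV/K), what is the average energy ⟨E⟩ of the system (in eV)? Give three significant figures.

k_BT = 8.617×10⁻⁵ × 588 K = 0.050668 eV.
Eᵢ/kT = 0.48157, 1.7052, 2.3091, 2.9210, 4.1052.
Z = Σ e^(−Eᵢ/kT) = e^(−0.48157) + e^(−1.7052) + e^(−2.3091) + e^(−2.9210) + e^(−4.1052) = 0.61781 + 0.18174 + 0.099351 + 0.053880 + 0.016487 = 0.96927.
⟨E⟩ = Σ Eᵢ e^(−Eᵢ/kT) / Z = (0.0244·0.61781 + 0.0864·0.18174 + 0.117·0.099351 + 0.148·0.053880 + 0.208·0.016487) / 0.96927 = 0.0555 eV.

0.0555 eV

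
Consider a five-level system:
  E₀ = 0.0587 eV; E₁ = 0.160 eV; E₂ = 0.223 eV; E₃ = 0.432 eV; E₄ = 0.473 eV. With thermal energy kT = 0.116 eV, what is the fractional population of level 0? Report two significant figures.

0.58

Eᵢ/kT = 0.5060, 1.379, 1.922, 3.724, 4.078.
Z = Σ e^(−Eᵢ/kT) = e^(−0.5060) + e^(−1.379) + e^(−1.922) + e^(−3.724) + e^(−4.078) = 0.6029 + 0.2518 + 0.1463 + 0.02414 + 0.01694 = 1.042.
P₀ = e^(−E₀/kT) / Z = 0.6029/1.042 = 0.58.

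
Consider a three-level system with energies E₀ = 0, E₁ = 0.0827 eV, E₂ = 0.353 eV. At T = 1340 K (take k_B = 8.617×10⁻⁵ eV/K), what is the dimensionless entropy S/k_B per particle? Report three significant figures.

0.750

k_BT = 8.617×10⁻⁵ × 1340 K = 0.11547 eV.
Eᵢ/kT = 0, 0.71620, 3.0571.
Z = Σ e^(−Eᵢ/kT) = e^(−0) + e^(−0.71620) + e^(−3.0571) = 1.0000 + 0.48861 + 0.047024 = 1.5356.
⟨E⟩ = Σ EᵢPᵢ = 0.037124 eV.
S/k_B = ln Z + ⟨E⟩/kT = ln(1.5356) + 0.037124/0.11547 = 0.42892 + 0.32150 = 0.750.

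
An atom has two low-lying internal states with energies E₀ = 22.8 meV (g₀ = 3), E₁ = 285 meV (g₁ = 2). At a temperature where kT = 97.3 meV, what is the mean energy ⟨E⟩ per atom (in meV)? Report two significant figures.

34 meV

Eᵢ/kT = 0.2343, 2.929.
Z = Σ gᵢe^(−Eᵢ/kT) = 3·e^(−0.2343) + 2·e^(−2.929) = 2.373 + 0.1069 = 2.480.
⟨E⟩ = Σ Eᵢ gᵢe^(−Eᵢ/kT) / Z = (22.8·2.373 + 285·0.1069) / 2.480 = 34 meV.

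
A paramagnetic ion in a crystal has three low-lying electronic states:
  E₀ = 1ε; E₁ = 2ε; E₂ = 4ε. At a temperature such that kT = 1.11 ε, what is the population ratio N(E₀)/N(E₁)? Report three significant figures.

2.46

n₀/n₁ = exp[−(E₀−E₁)/kT] = exp(−(-1ε)/(1.11ε)) = exp(0.90090) = 2.46.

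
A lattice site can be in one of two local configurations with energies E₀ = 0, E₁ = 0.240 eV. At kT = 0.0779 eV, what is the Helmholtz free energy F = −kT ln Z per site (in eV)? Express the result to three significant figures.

-0.00350 eV

Eᵢ/kT = 0, 3.0809.
Z = Σ e^(−Eᵢ/kT) = e^(−0) + e^(−3.0809) = 1.0000 + 0.045918 = 1.0459.
F = −kT ln Z = −0.0779 × ln(1.0459) = −0.0779 × 0.044878 = -0.00350 eV.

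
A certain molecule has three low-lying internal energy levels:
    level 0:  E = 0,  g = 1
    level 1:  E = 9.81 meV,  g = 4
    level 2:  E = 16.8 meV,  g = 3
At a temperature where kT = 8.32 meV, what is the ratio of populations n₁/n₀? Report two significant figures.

1.2

n₁/n₀ = (g₁/g₀) exp[−(E₁−E₀)/kT] = (4/1) × exp(−(9.81 meV)/(8.32 meV)) = (4/1) × exp(-1.179) = 1.2.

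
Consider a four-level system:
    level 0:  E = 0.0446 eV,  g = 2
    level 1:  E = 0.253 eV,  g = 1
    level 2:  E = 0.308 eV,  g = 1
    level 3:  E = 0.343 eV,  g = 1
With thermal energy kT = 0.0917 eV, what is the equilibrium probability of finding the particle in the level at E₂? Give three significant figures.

Eᵢ/kT = 0.48637, 2.7590, 3.3588, 3.7405.
Z = Σ gᵢe^(−Eᵢ/kT) = 2·e^(−0.48637) + 1·e^(−2.7590) + 1·e^(−3.3588) + 1·e^(−3.7405) = 1.2297 + 0.063355 + 0.034777 + 0.023742 = 1.3516.
P₂ = g₂ e^(−E₂/kT) / Z = 0.034777/1.3516 = 0.0257.

0.0257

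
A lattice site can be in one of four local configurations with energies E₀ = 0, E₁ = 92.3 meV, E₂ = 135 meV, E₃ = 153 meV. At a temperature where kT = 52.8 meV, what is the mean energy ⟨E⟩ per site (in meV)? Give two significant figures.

Eᵢ/kT = 0, 1.748, 2.557, 2.898.
Z = Σ e^(−Eᵢ/kT) = e^(−0) + e^(−1.748) + e^(−2.557) + e^(−2.898) = 1.000 + 0.1741 + 0.07754 + 0.05513 = 1.307.
⟨E⟩ = Σ Eᵢ e^(−Eᵢ/kT) / Z = (0·1.000 + 92.3·0.1741 + 135·0.07754 + 153·0.05513) / 1.307 = 27 meV.

27 meV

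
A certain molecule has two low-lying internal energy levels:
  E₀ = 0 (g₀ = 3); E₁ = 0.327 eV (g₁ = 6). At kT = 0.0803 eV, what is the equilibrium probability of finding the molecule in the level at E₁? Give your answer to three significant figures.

Eᵢ/kT = 0, 4.0722.
Z = Σ gᵢe^(−Eᵢ/kT) = 3·e^(−0) + 6·e^(−4.0722) = 3.0000 + 0.10224 = 3.1022.
P₁ = g₁ e^(−E₁/kT) / Z = 0.10224/3.1022 = 0.0330.

0.0330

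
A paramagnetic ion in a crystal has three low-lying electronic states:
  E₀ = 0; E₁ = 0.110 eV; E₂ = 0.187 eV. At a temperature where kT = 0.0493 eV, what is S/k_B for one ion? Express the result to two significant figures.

Eᵢ/kT = 0, 2.231, 3.793.
Z = Σ e^(−Eᵢ/kT) = e^(−0) + e^(−2.231) + e^(−3.793) = 1.000 + 0.1074 + 0.02253 = 1.130.
⟨E⟩ = Σ EᵢPᵢ = 0.01418 eV.
S/k_B = ln Z + ⟨E⟩/kT = ln(1.130) + 0.01418/0.0493 = 0.1222 + 0.2876 = 0.41.

0.41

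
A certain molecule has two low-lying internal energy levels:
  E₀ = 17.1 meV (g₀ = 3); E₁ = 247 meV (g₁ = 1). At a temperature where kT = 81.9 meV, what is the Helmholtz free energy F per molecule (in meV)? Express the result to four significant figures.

-74.51 meV

Eᵢ/kT = 0.208791, 3.01587.
Z = Σ gᵢe^(−Eᵢ/kT) = 3·e^(−0.208791) + 1·e^(−3.01587) = 2.43469 + 0.0490032 = 2.48369.
F = −kT ln Z = −81.9 × ln(2.48369) = −81.9 × 0.909745 = -74.51 meV.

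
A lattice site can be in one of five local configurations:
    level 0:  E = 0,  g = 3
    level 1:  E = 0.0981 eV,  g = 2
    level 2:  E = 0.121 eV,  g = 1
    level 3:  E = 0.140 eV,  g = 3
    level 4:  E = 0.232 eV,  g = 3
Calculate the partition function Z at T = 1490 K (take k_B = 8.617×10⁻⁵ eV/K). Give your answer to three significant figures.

Z = 5.82

k_BT = 8.617×10⁻⁵ × 1490 K = 0.12839 eV.
Eᵢ/kT = 0, 0.76408, 0.94244, 1.0904, 1.8070.
Z = Σ gᵢe^(−Eᵢ/kT) = 3·e^(−0) + 2·e^(−0.76408) + 1·e^(−0.94244) + 3·e^(−1.0904) + 3·e^(−1.8070) = 3.0000 + 0.93152 + 0.38968 + 1.0082 + 0.49244 = 5.8218.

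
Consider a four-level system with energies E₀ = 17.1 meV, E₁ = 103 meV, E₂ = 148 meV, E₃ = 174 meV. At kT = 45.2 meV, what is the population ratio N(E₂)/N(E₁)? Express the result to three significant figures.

n₂/n₁ = exp[−(E₂−E₁)/kT] = exp(−(45 meV)/(45.2 meV)) = exp(-0.99558) = 0.370.

0.370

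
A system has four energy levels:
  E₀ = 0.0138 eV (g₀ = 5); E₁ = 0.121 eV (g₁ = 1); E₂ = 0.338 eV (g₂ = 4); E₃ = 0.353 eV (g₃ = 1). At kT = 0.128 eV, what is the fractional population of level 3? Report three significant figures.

Eᵢ/kT = 0.10781, 0.94531, 2.6406, 2.7578.
Z = Σ gᵢe^(−Eᵢ/kT) = 5·e^(−0.10781) + 1·e^(−0.94531) + 4·e^(−2.6406) + 1·e^(−2.7578) = 4.4890 + 0.38856 + 0.28527 + 0.063431 = 5.2263.
P₃ = g₃ e^(−E₃/kT) / Z = 0.063431/5.2263 = 0.0121.

0.0121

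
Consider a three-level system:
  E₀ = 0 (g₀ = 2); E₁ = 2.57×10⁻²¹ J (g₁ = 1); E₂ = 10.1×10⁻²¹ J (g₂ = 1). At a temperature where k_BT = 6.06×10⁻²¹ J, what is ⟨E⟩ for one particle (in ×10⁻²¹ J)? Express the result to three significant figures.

Eᵢ/kT = 0, 0.42409, 1.6667.
Z = Σ gᵢe^(−Eᵢ/kT) = 2·e^(−0) + 1·e^(−0.42409) + 1·e^(−1.6667) = 2.0000 + 0.65436 + 0.18887 = 2.8432.
⟨E⟩ = Σ Eᵢ gᵢe^(−Eᵢ/kT) / Z = (0·2.0000 + 2.57·0.65436 + 10.1·0.18887) / 2.8432 = 1.26 ×10⁻²¹ J.

1.26 ×10⁻²¹ J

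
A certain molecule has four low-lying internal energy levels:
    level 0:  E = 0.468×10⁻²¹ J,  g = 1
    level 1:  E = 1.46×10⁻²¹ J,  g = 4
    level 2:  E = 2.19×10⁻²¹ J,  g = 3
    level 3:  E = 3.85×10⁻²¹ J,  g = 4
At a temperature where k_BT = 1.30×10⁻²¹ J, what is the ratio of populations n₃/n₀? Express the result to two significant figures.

n₃/n₀ = (g₃/g₀) exp[−(E₃−E₀)/kT] = (4/1) × exp(−(3.382 ×10⁻²¹ J)/(1.30 ×10⁻²¹ J)) = (4/1) × exp(-2.602) = 0.30.

0.30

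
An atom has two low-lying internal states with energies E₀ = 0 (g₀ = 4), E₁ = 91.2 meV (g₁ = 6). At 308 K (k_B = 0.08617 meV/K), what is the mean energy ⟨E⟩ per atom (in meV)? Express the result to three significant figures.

4.20 meV

k_BT = 0.08617 × 308 K = 26.540 meV.
Eᵢ/kT = 0, 3.4363.
Z = Σ gᵢe^(−Eᵢ/kT) = 4·e^(−0) + 6·e^(−3.4363) = 4.0000 + 0.19310 = 4.1931.
⟨E⟩ = Σ Eᵢ gᵢe^(−Eᵢ/kT) / Z = (0·4.0000 + 91.2·0.19310) / 4.1931 = 4.20 meV.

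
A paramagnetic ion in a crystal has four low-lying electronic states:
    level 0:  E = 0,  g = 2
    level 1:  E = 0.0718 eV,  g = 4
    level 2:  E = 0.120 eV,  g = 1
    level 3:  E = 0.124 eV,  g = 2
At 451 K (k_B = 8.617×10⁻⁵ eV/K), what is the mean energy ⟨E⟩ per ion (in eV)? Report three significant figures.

k_BT = 8.617×10⁻⁵ × 451 K = 0.038863 eV.
Eᵢ/kT = 0, 1.8475, 3.0878, 3.1907.
Z = Σ gᵢe^(−Eᵢ/kT) = 2·e^(−0) + 4·e^(−1.8475) + 1·e^(−3.0878) + 2·e^(−3.1907) = 2.0000 + 0.63052 + 0.045602 + 0.082286 = 2.7584.
⟨E⟩ = Σ Eᵢ gᵢe^(−Eᵢ/kT) / Z = (0·2.0000 + 0.0718·0.63052 + 0.120·0.045602 + 0.124·0.082286) / 2.7584 = 0.0221 eV.

0.0221 eV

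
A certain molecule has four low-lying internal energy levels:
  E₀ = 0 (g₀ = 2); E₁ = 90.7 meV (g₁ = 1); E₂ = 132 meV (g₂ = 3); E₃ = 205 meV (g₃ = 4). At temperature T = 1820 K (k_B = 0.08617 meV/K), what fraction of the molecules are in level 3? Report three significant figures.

k_BT = 0.08617 × 1820 K = 156.83 meV.
Eᵢ/kT = 0, 0.57833, 0.84168, 1.3071.
Z = Σ gᵢe^(−Eᵢ/kT) = 2·e^(−0) + 1·e^(−0.57833) + 3·e^(−0.84168) + 4·e^(−1.3071) = 2.0000 + 0.56083 + 1.2930 + 1.0824 = 4.9362.
P₃ = g₃ e^(−E₃/kT) / Z = 1.0824/4.9362 = 0.219.

0.219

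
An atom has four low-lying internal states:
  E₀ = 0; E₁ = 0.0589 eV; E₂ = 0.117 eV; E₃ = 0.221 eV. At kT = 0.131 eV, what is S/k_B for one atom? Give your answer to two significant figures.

1.2

Eᵢ/kT = 0, 0.4496, 0.8931, 1.687.
Z = Σ e^(−Eᵢ/kT) = e^(−0) + e^(−0.4496) + e^(−0.8931) + e^(−1.687) = 1.000 + 0.6379 + 0.4094 + 0.1851 = 2.232.
⟨E⟩ = Σ EᵢPᵢ = 0.05662 eV.
S/k_B = ln Z + ⟨E⟩/kT = ln(2.232) + 0.05662/0.131 = 0.8029 + 0.4322 = 1.2.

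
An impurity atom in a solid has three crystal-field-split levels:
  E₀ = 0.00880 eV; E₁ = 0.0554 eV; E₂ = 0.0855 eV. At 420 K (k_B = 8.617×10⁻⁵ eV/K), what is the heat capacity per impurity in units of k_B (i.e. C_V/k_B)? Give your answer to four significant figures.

k_BT = 8.617×10⁻⁵ × 420 K = 0.0361914 eV.
Eᵢ/kT = 0.243152, 1.53075, 2.36244.
Z = Σ e^(−Eᵢ/kT) = e^(−0.243152) + e^(−1.53075) + e^(−2.36244) = 0.784152 + 0.216373 + 0.0941901 = 1.09472.
⟨E⟩ = 0.0246098 eV, ⟨E²⟩ = 0.00129107 eV².
C_V/k_B = (⟨E²⟩ − ⟨E⟩²)/(kT)² = (0.00129107 − 0.000605642)/0.00130982 = 0.5233.

0.5233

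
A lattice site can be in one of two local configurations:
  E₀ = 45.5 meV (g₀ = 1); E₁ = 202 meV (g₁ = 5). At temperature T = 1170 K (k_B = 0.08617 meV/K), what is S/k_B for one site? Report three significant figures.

k_BT = 0.08617 × 1170 K = 100.82 meV.
Eᵢ/kT = 0.45130, 2.0036.
Z = Σ gᵢe^(−Eᵢ/kT) = 1·e^(−0.45130) + 5·e^(−2.0036) = 0.63680 + 0.67424 = 1.3110.
⟨E⟩ = Σ EᵢPᵢ = 125.99 meV.
S/k_B = ln Z + ⟨E⟩/kT = ln(1.3110) + 125.99/100.82 = 0.27079 + 1.2497 = 1.52.

1.52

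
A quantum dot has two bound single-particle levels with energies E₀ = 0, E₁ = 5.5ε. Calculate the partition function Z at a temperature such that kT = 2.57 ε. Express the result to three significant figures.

Eᵢ/kT = 0, 2.1401.
Z = Σ e^(−Eᵢ/kT) = e^(−0) + e^(−2.1401) = 1.0000 + 0.11764 = 1.1176.

Z = 1.12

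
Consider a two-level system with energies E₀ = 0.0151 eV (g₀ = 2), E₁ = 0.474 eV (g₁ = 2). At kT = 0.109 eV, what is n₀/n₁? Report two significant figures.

67

n₀/n₁ = (g₀/g₁) exp[−(E₀−E₁)/kT] = (2/2) × exp(−(-0.4589 eV)/(0.109 eV)) = (2/2) × exp(4.210) = 67.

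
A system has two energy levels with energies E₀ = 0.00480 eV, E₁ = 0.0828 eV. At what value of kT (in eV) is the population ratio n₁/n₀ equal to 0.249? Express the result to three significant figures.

0.0561 eV

n₁/n₀ = exp[−(E₁−E₀)/kT] = 0.249.
⇒ (E₁−E₀)/kT = ln(1/0.249) = ln(4.0161) = 1.3903.
kT = 0.07800 eV / 1.3903 = 0.0561 eV.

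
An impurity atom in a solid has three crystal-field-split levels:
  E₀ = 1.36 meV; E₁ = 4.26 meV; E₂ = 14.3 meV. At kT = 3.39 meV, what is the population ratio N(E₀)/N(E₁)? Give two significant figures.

2.4

n₀/n₁ = exp[−(E₀−E₁)/kT] = exp(−(-2.90 meV)/(3.39 meV)) = exp(0.8555) = 2.4.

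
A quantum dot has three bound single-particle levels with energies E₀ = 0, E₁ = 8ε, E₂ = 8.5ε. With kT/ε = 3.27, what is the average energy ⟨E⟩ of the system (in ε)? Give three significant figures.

Eᵢ/kT = 0, 2.4465, 2.5994.
Z = Σ e^(−Eᵢ/kT) = e^(−0) + e^(−2.4465) + e^(−2.5994) = 1.0000 + 0.086596 + 0.074318 = 1.1609.
⟨E⟩ = Σ Eᵢ e^(−Eᵢ/kT) / Z = (0·1.0000 + 8·0.086596 + 8.5·0.074318) / 1.1609 = 1.14 ε.

1.14 ε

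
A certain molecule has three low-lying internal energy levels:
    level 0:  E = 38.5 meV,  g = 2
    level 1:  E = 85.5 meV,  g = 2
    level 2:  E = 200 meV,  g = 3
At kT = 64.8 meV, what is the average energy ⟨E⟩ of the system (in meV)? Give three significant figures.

Eᵢ/kT = 0.59414, 1.3194, 3.0864.
Z = Σ gᵢe^(−Eᵢ/kT) = 2·e^(−0.59414) + 2·e^(−1.3194) + 3·e^(−3.0864) = 1.1041 + 0.53459 + 0.13700 = 1.7757.
⟨E⟩ = Σ Eᵢ gᵢe^(−Eᵢ/kT) / Z = (38.5·1.1041 + 85.5·0.53459 + 200·0.13700) / 1.7757 = 65.1 meV.

65.1 meV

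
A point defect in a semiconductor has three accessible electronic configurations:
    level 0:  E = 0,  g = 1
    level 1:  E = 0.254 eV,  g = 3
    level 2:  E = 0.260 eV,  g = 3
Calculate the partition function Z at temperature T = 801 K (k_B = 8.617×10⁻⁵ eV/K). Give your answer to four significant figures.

Z = 1.145

k_BT = 8.617×10⁻⁵ × 801 K = 0.0690222 eV.
Eᵢ/kT = 0, 3.67998, 3.76690.
Z = Σ gᵢe^(−Eᵢ/kT) = 1·e^(−0) + 3·e^(−3.67998) + 3·e^(−3.76690) = 1.00000 + 0.0756704 + 0.0693709 = 1.14504.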